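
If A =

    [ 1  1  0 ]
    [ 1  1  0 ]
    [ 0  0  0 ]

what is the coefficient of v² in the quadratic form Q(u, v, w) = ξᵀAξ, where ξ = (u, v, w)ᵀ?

1

The coefficient of v² is the diagonal entry A[2,2] = 1.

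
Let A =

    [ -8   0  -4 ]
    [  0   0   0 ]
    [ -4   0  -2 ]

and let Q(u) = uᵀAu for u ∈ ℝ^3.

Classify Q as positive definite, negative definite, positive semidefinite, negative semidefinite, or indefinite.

negative semidefinite

Applying the same elementary operations to the rows and columns of A produces a congruent diagonal matrix with entries -8, 0, 0.
So there are 1 negative, 2 zero pivots.
Hence Q is negative semidefinite.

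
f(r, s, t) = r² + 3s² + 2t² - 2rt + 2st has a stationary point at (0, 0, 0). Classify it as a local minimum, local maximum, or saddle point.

local minimum

The Hessian at the origin is H = [[2, 0, -2], [0, 6, 2], [-2, 2, 4]].
An LDLᵀ factorisation of H has diagonal entries 2, 6, 4/3.
Counting signs: 3 positive.
H is positive definite, so the origin is a strict local minimum.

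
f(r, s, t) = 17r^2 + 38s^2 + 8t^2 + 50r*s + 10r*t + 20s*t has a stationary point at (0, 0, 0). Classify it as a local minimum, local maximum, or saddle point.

The Hessian at the origin is H = [[34, 50, 10], [50, 76, 20], [10, 20, 16]].
An LDLᵀ factorisation of H has diagonal entries 34, 42/17, 12/7.
Counting signs: 3 positive.
H is positive definite, so the origin is a strict local minimum.

local minimum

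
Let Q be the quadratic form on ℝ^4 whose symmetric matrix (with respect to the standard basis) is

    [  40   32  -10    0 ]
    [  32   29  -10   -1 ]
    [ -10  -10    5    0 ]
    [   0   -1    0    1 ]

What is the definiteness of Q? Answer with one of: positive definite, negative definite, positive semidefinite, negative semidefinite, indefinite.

positive definite

Leading principal minors: Δ_1 = 40, Δ_2 = 136, Δ_3 = 180, Δ_4 = 80.
All leading principal minors are positive, so by Sylvester's criterion Q is positive definite.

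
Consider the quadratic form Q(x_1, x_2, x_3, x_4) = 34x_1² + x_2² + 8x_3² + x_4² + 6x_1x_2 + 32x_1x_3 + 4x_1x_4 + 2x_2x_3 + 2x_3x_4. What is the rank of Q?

4

The symmetric matrix is A = [[34, 3, 16, 2], [3, 1, 1, 0], [16, 1, 8, 1], [2, 0, 1, 1]].
Applying the same elementary operations to the rows and columns of A produces a congruent diagonal matrix with entries 34, 25/34, 6/25, 5/6.
That gives 4 positive pivots.
The rank is the number of nonzero pivots: 4.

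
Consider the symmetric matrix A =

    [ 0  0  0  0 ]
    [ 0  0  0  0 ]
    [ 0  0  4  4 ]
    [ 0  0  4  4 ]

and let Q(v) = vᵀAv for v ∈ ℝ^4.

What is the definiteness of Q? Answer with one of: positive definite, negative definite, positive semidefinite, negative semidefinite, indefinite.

Applying the same elementary operations to the rows and columns of A produces a congruent diagonal matrix with entries 0, 0, 4, 0.
So there are 1 positive, 3 zero pivots.
Hence Q is positive semidefinite.

positive semidefinite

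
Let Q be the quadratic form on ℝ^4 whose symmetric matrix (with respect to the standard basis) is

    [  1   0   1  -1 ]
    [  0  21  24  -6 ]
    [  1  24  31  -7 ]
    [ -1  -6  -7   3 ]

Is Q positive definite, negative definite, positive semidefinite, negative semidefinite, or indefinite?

positive semidefinite

Congruent diagonalization of A (simultaneous row and column reduction) yields pivots 1, 21, 18/7, 0.
That gives 3 positive, 1 zero pivots.
Hence Q is positive semidefinite.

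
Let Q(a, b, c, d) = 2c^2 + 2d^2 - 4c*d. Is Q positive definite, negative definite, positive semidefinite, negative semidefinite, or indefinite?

positive semidefinite

The associated matrix is A = [[0, 0, 0, 0], [0, 0, 0, 0], [0, 0, 2, -2], [0, 0, -2, 2]].
Applying the same elementary operations to the rows and columns of A produces a congruent diagonal matrix with entries 0, 0, 2, 0.
That gives 1 positive, 3 zero pivots.
Hence Q is positive semidefinite.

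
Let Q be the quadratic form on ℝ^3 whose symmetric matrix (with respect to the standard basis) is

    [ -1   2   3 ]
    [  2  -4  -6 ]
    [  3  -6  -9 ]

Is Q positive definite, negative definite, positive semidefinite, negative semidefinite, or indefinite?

Congruent diagonalization of A (simultaneous row and column reduction) yields pivots -1, 0, 0.
So there are 1 negative, 2 zero pivots.
Hence Q is negative semidefinite.

negative semidefinite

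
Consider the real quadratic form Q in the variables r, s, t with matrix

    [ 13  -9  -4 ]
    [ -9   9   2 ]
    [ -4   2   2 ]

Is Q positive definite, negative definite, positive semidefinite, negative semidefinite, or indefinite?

Leading principal minors: Δ_1 = 13, Δ_2 = 36, Δ_3 = 20.
All leading principal minors are positive, so by Sylvester's criterion Q is positive definite.

positive definite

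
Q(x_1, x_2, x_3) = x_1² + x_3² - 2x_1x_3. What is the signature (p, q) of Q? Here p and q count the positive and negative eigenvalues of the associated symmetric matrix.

The symmetric matrix is A = [[1, 0, -1], [0, 0, 0], [-1, 0, 1]].
Applying the same elementary operations to the rows and columns of A produces a congruent diagonal matrix with entries 1, 0, 0.
That gives 1 positive, 2 zero pivots.

(1, 0)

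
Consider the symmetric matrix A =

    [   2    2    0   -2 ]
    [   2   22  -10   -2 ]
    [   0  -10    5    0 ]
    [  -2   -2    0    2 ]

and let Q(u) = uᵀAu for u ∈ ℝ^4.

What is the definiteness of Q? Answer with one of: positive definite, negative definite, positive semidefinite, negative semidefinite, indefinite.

Row-reducing A symmetrically gives the diagonal entries 2, 20, 0, 0.
Counting signs: 2 positive, 2 zero.
Hence Q is positive semidefinite.

positive semidefinite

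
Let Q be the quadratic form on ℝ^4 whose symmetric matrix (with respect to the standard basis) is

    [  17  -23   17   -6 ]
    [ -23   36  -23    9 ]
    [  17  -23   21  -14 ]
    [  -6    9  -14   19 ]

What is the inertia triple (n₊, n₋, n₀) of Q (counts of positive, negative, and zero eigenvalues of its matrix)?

(4, 0, 0)

Symmetric row and column elimination reduces A to a congruent diagonal form with pivots 17, 83/17, 4, 60/83.
Counting signs: 4 positive.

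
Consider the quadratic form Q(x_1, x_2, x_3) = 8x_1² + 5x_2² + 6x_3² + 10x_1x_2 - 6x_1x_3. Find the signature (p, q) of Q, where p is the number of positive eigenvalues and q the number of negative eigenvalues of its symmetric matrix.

Write A = [[8, 5, -3], [5, 5, 0], [-3, 0, 6]].
Applying the same elementary operations to the rows and columns of A produces a congruent diagonal matrix with entries 8, 15/8, 3.
So there are 3 positive pivots.

(3, 0)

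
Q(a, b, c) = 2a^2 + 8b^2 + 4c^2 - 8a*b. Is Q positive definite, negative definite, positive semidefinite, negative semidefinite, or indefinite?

positive semidefinite

The associated matrix is A = [[2, -4, 0], [-4, 8, 0], [0, 0, 4]].
Applying the same elementary operations to the rows and columns of A produces a congruent diagonal matrix with entries 2, 0, 4.
That gives 2 positive, 1 zero pivots.
Hence Q is positive semidefinite.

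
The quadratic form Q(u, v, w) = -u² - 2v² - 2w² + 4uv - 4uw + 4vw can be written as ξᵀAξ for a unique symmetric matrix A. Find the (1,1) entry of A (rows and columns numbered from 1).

The coefficient of u² in Q is -1, and that is exactly A[1,1].

-1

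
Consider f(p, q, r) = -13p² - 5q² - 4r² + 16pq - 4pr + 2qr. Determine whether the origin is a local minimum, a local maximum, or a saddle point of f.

local maximum

The Hessian at the origin is H = [[-26, 16, -4], [16, -10, 2], [-4, 2, -8]].
Symmetric row and column elimination reduces H to a congruent diagonal form with pivots -26, -2/13, -6.
That gives 3 negative pivots.
H is negative definite, so the origin is a strict local maximum.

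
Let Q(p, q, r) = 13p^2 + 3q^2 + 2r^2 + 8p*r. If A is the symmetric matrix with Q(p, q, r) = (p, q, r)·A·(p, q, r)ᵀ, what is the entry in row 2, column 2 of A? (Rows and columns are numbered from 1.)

3

The coefficient of q^2 in Q is 3, and that is exactly A[2,2].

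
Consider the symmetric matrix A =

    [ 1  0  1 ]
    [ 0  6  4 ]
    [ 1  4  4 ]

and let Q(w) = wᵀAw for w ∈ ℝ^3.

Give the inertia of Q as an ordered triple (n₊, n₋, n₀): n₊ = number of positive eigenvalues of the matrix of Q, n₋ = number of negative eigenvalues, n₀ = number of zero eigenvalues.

Symmetric row and column elimination reduces A to a congruent diagonal form with pivots 1, 6, 1/3.
That gives 3 positive pivots.

(3, 0, 0)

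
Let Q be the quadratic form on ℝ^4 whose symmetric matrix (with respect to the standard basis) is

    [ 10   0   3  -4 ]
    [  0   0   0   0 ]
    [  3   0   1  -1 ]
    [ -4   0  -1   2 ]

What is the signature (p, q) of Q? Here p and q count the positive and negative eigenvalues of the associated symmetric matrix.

(2, 0)

Applying the same elementary operations to the rows and columns of A produces a congruent diagonal matrix with entries 10, 0, 1/10, 0.
Counting signs: 2 positive, 2 zero.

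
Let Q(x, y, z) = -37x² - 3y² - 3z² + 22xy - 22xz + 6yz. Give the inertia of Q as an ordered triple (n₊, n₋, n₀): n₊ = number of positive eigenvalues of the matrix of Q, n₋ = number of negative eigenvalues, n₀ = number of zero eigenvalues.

(1, 1, 1)

Write A = [[-37, 11, -11], [11, -3, 3], [-11, 3, -3]].
Applying the same elementary operations to the rows and columns of A produces a congruent diagonal matrix with entries -37, 10/37, 0.
So there are 1 positive, 1 negative, 1 zero pivots.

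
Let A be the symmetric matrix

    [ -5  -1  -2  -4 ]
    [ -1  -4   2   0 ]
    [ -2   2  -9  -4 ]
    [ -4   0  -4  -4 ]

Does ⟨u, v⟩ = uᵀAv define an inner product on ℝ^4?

Congruent diagonalization of A (simultaneous row and column reduction) yields pivots -5, -19/5, -127/19, -12/127.
So there are 4 negative pivots.
Hence Q is negative definite.
⟨·,·⟩ is an inner product exactly when A is positive definite.

no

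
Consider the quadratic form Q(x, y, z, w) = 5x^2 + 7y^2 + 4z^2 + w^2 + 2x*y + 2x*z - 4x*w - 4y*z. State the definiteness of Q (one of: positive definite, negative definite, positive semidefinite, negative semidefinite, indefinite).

The symmetric matrix of Q is A = [[5, 1, 1, -2], [1, 7, -2, 0], [1, -2, 4, 0], [-2, 0, 0, 1]].
Leading principal minors: Δ_1 = 5, Δ_2 = 34, Δ_3 = 105, Δ_4 = 9.
All leading principal minors are positive, so by Sylvester's criterion Q is positive definite.

positive definite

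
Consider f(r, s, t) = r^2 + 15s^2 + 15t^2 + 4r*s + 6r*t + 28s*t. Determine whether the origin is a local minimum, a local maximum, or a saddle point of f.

local minimum

The Hessian at the origin is H = [[2, 4, 6], [4, 30, 28], [6, 28, 30]].
Congruent diagonalization of H (simultaneous row and column reduction) yields pivots 2, 22, 4/11.
So there are 3 positive pivots.
H is positive definite, so the origin is a strict local minimum.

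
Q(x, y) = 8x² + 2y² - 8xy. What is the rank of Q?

Write A = [[8, -4], [-4, 2]].
Congruent diagonalization of A (simultaneous row and column reduction) yields pivots 8, 0.
That gives 1 positive, 1 zero pivots.
The rank is the number of nonzero pivots: 1.

1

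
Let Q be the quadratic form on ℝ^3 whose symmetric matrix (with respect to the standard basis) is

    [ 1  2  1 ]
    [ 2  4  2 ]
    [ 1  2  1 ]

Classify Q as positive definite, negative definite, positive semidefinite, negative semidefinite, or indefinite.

Symmetric row and column elimination reduces A to a congruent diagonal form with pivots 1, 0, 0.
Counting signs: 1 positive, 2 zero.
Hence Q is positive semidefinite.

positive semidefinite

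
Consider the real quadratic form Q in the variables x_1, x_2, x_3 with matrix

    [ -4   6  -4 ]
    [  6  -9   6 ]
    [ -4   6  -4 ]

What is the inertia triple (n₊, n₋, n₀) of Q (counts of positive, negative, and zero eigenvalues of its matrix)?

Congruent diagonalization of A (simultaneous row and column reduction) yields pivots -4, 0, 0.
Counting signs: 1 negative, 2 zero.

(0, 1, 2)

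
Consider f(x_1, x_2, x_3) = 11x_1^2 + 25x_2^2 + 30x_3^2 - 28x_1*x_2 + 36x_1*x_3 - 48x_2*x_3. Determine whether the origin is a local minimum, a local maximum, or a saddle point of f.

The Hessian at the origin is H = [[22, -28, 36], [-28, 50, -48], [36, -48, 60]].
Row-reducing H symmetrically gives the diagonal entries 22, 158/11, 60/79.
That gives 3 positive pivots.
H is positive definite, so the origin is a strict local minimum.

local minimum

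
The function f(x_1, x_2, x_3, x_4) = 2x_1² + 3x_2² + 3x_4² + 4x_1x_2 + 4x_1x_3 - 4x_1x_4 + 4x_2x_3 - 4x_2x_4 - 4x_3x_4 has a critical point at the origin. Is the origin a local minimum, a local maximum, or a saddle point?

saddle point

The Hessian at the origin is H = [[4, 4, 4, -4], [4, 6, 4, -4], [4, 4, 0, -4], [-4, -4, -4, 6]].
Symmetric row and column elimination reduces H to a congruent diagonal form with pivots 4, 2, -4, 2.
Counting signs: 3 positive, 1 negative.
H is indefinite, so the origin is a saddle point.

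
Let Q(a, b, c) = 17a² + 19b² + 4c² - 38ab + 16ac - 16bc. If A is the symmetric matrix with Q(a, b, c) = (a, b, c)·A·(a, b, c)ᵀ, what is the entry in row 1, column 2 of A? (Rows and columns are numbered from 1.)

The coefficient of a·b in Q is -38. For a symmetric A this equals A[1,2] + A[2,1] = 2·A[1,2].
So A[1,2] = -38/2 = -19.

-19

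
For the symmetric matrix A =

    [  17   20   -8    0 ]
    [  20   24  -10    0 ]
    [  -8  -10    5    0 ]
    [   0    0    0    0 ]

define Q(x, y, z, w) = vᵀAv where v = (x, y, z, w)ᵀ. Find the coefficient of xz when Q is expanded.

The coefficient of xz is A[1,3] + A[3,1] = 2·(-8) = -16.

-16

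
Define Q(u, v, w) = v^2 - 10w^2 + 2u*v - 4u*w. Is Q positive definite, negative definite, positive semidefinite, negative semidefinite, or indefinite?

The symmetric matrix is A = [[0, 1, -2], [1, 1, 0], [-2, 0, -10]].
A is congruent to a diagonal matrix with 1 positive, 2 negative and 0 zero entries, so Q is indefinite.

indefinite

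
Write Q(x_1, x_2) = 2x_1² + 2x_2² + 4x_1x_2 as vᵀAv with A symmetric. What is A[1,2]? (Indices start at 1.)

2

The coefficient of x_1·x_2 in Q is 4. For a symmetric A this equals A[1,2] + A[2,1] = 2·A[1,2].
So A[1,2] = 4/2 = 2.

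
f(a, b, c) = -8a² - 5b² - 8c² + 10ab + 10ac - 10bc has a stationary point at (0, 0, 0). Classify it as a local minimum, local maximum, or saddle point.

The Hessian at the origin is H = [[-16, 10, 10], [10, -10, -10], [10, -10, -16]].
Congruent diagonalization of H (simultaneous row and column reduction) yields pivots -16, -15/4, -6.
So there are 3 negative pivots.
H is negative definite, so the origin is a strict local maximum.

local maximum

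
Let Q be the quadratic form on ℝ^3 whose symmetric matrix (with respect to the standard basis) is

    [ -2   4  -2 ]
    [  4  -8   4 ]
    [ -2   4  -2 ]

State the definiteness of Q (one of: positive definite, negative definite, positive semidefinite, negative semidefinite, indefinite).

Row-reducing A symmetrically gives the diagonal entries -2, 0, 0.
So there are 1 negative, 2 zero pivots.
Hence Q is negative semidefinite.

negative semidefinite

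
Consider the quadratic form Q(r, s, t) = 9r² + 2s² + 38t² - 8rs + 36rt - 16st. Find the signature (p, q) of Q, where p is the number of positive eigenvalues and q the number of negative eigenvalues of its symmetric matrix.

(3, 0)

Write A = [[9, -4, 18], [-4, 2, -8], [18, -8, 38]].
Congruent diagonalization of A (simultaneous row and column reduction) yields pivots 9, 2/9, 2.
That gives 3 positive pivots.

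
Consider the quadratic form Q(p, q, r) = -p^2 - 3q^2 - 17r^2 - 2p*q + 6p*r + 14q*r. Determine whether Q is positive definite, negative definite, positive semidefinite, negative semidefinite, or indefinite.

negative semidefinite

Write A = [[-1, -1, 3], [-1, -3, 7], [3, 7, -17]].
Congruent diagonalization of A (simultaneous row and column reduction) yields pivots -1, -2, 0.
Counting signs: 2 negative, 1 zero.
Hence Q is negative semidefinite.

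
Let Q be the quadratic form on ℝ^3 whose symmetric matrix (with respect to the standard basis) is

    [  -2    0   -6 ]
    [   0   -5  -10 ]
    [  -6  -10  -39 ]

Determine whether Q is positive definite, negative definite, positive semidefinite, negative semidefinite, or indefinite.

negative definite

Row-reducing A symmetrically gives the diagonal entries -2, -5, -1.
Counting signs: 3 negative.
Hence Q is negative definite.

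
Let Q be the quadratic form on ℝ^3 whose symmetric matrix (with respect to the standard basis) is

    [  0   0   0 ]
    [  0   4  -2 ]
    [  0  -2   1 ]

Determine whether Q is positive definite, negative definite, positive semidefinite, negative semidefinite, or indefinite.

Symmetric row and column elimination reduces A to a congruent diagonal form with pivots 0, 4, 0.
That gives 1 positive, 2 zero pivots.
Hence Q is positive semidefinite.

positive semidefinite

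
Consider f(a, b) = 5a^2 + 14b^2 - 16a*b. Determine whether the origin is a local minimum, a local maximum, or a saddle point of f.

local minimum

The Hessian at the origin is H = [[10, -16], [-16, 28]].
det H = 10·28 − (-16)² = 24 > 0 and H[1,1] = 10 > 0, so H is positive definite.
Therefore the origin is a local minimum.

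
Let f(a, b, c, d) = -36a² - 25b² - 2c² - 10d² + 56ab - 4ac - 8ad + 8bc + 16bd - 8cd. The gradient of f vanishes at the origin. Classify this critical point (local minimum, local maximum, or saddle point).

The Hessian at the origin is H = [[-72, 56, -4, -8], [56, -50, 8, 16], [-4, 8, -4, -8], [-8, 16, -8, -20]].
Congruent diagonalization of H (simultaneous row and column reduction) yields pivots -72, -58/9, -2/29, -4.
Counting signs: 4 negative.
H is negative definite, so the origin is a strict local maximum.

local maximum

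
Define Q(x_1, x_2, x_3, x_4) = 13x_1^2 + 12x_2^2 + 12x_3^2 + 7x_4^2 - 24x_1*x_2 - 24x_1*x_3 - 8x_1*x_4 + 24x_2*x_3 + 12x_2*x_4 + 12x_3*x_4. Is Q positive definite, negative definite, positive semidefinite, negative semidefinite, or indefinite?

The symmetric matrix is A = [[13, -12, -12, -4], [-12, 12, 12, 6], [-12, 12, 12, 6], [-4, 6, 6, 7]].
Applying the same elementary operations to the rows and columns of A produces a congruent diagonal matrix with entries 13, 12/13, 0, 0.
So there are 2 positive, 2 zero pivots.
Hence Q is positive semidefinite.

positive semidefinite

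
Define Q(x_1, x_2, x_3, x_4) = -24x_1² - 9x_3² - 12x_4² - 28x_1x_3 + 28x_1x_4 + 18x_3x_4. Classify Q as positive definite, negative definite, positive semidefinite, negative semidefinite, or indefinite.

The associated matrix is A = [[-24, 0, -14, 14], [0, 0, 0, 0], [-14, 0, -9, 9], [14, 0, 9, -12]].
Applying the same elementary operations to the rows and columns of A produces a congruent diagonal matrix with entries -24, 0, -5/6, -3.
Counting signs: 3 negative, 1 zero.
Hence Q is negative semidefinite.

negative semidefinite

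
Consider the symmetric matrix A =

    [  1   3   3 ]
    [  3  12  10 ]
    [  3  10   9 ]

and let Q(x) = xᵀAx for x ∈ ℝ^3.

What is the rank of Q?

3

Applying the same elementary operations to the rows and columns of A produces a congruent diagonal matrix with entries 1, 3, -1/3.
So there are 2 positive, 1 negative pivots.
The rank is the number of nonzero pivots: 3.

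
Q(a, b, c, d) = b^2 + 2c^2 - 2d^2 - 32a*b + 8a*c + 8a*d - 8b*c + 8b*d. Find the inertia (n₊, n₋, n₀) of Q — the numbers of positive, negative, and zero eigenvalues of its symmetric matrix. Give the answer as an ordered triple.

The symmetric matrix is A = [[0, -16, 4, 4], [-16, 1, -4, 4], [4, -4, 2, 0], [4, 4, 0, -2]].
By Sylvester's law of inertia any congruent diagonalization of A has 2 positive, 1 negative and 1 zero entries.

(2, 1, 1)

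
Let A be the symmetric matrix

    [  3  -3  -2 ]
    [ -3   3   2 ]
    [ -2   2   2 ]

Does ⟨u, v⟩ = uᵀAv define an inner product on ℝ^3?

no

Row-reducing A symmetrically gives the diagonal entries 3, 0, 2/3.
So there are 2 positive, 1 zero pivots.
Hence Q is positive semidefinite.
⟨·,·⟩ is an inner product exactly when A is positive definite.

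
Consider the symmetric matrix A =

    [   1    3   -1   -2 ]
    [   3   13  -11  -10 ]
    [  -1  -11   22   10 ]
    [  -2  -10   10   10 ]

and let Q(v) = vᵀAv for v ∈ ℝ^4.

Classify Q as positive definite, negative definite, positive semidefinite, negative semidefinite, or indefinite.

Leading principal minors: Δ_1 = 1, Δ_2 = 4, Δ_3 = 20, Δ_4 = 40.
All leading principal minors are positive, so by Sylvester's criterion Q is positive definite.

positive definite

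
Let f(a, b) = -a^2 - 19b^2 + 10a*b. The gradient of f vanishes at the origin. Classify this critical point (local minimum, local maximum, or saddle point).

The Hessian at the origin is H = [[-2, 10], [10, -38]].
det H = -2·-38 − (10)² = -24 < 0, so H is indefinite.
Therefore the origin is a saddle point.

saddle point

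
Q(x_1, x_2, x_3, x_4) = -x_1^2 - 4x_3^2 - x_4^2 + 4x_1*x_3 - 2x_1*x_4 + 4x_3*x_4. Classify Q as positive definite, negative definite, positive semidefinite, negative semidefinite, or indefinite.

negative semidefinite

The symmetric matrix is A = [[-1, 0, 2, -1], [0, 0, 0, 0], [2, 0, -4, 2], [-1, 0, 2, -1]].
Row-reducing A symmetrically gives the diagonal entries -1, 0, 0, 0.
That gives 1 negative, 3 zero pivots.
Hence Q is negative semidefinite.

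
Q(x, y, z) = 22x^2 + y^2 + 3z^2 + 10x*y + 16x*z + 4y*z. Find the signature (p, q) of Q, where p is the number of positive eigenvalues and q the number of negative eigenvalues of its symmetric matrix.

The symmetric matrix is A = [[22, 5, 8], [5, 1, 2], [8, 2, 3]].
Applying the same elementary operations to the rows and columns of A produces a congruent diagonal matrix with entries 22, -3/22, 1/3.
Counting signs: 2 positive, 1 negative.

(2, 1)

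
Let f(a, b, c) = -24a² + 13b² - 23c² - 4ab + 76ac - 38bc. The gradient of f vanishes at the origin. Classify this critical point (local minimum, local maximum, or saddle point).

saddle point

The Hessian at the origin is H = [[-48, -4, 76], [-4, 26, -38], [76, -38, -46]].
An LDLᵀ factorisation of H has diagonal entries -48, 79/3, -24/79.
That gives 1 positive, 2 negative pivots.
H is indefinite, so the origin is a saddle point.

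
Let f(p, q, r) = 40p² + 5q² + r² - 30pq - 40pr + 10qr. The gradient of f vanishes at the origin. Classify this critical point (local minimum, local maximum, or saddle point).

The Hessian at the origin is H = [[80, -30, -40], [-30, 10, 10], [-40, 10, 2]].
Row-reducing H symmetrically gives the diagonal entries 80, -5/4, 2.
That gives 2 positive, 1 negative pivots.
H is indefinite, so the origin is a saddle point.

saddle point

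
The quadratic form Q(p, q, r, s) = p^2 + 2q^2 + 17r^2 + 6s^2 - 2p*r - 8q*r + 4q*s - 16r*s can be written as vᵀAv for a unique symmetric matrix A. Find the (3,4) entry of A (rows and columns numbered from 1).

The coefficient of r·s in Q is -16. For a symmetric A this equals A[3,4] + A[4,3] = 2·A[3,4].
So A[3,4] = -16/2 = -8.

-8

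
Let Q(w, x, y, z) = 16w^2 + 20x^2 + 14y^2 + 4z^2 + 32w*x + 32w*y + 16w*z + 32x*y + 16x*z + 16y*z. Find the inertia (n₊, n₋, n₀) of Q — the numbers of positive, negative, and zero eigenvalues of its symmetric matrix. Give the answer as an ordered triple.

(2, 1, 1)

The symmetric matrix is A = [[16, 16, 16, 8], [16, 20, 16, 8], [16, 16, 14, 8], [8, 8, 8, 4]].
Row-reducing A symmetrically gives the diagonal entries 16, 4, -2, 0.
Counting signs: 2 positive, 1 negative, 1 zero.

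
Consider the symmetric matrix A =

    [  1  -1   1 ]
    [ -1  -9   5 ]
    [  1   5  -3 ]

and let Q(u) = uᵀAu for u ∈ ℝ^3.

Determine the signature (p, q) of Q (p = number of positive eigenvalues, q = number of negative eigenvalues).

An LDLᵀ factorisation of A has diagonal entries 1, -10, -2/5.
Counting signs: 1 positive, 2 negative.

(1, 2)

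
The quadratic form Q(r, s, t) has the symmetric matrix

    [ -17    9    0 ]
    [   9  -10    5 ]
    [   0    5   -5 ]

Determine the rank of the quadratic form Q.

An LDLᵀ factorisation of A has diagonal entries -17, -89/17, -20/89.
That gives 3 negative pivots.
The rank is the number of nonzero pivots: 3.

3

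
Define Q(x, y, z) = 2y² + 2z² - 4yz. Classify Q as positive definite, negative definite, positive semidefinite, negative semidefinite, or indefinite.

positive semidefinite

Write A = [[0, 0, 0], [0, 2, -2], [0, -2, 2]].
Applying the same elementary operations to the rows and columns of A produces a congruent diagonal matrix with entries 0, 2, 0.
That gives 1 positive, 2 zero pivots.
Hence Q is positive semidefinite.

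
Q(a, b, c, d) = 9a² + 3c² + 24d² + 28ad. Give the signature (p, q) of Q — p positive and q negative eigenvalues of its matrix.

The symmetric matrix is A = [[9, 0, 0, 14], [0, 0, 0, 0], [0, 0, 3, 0], [14, 0, 0, 24]].
Row-reducing A symmetrically gives the diagonal entries 9, 0, 3, 20/9.
That gives 3 positive, 1 zero pivots.

(3, 0)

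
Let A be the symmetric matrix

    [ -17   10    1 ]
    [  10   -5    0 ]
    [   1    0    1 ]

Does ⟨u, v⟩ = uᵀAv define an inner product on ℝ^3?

Congruent diagonalization of A (simultaneous row and column reduction) yields pivots -17, 15/17, 2/3.
That gives 2 positive, 1 negative pivots.
Hence Q is indefinite.
⟨·,·⟩ is an inner product exactly when A is positive definite.

no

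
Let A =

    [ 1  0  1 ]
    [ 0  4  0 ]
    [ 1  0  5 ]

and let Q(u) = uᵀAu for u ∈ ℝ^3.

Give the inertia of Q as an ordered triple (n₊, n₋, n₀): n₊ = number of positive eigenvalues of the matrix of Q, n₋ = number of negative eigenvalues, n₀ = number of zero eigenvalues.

Row-reducing A symmetrically gives the diagonal entries 1, 4, 4.
So there are 3 positive pivots.

(3, 0, 0)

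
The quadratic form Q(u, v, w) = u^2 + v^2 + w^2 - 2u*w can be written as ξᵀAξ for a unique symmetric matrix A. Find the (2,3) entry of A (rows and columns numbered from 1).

The coefficient of v·w in Q is 0. For a symmetric A this equals A[2,3] + A[3,2] = 2·A[2,3].
So A[2,3] = 0/2 = 0.

0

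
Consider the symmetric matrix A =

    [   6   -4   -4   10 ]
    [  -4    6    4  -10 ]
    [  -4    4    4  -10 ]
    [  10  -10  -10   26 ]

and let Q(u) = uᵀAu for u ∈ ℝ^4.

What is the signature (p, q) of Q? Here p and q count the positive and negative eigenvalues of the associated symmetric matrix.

Congruent diagonalization of A (simultaneous row and column reduction) yields pivots 6, 10/3, 4/5, 1.
Counting signs: 4 positive.

(4, 0)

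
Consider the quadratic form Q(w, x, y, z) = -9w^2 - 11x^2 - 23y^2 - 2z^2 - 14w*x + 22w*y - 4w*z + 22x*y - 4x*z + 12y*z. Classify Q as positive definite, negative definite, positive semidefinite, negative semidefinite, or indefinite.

Write A = [[-9, -7, 11, -2], [-7, -11, 11, -2], [11, 11, -23, 6], [-2, -2, 6, -2]].
Applying the same elementary operations to the rows and columns of A produces a congruent diagonal matrix with entries -9, -50/9, -212/25, -10/53.
That gives 4 negative pivots.
Hence Q is negative definite.

negative definite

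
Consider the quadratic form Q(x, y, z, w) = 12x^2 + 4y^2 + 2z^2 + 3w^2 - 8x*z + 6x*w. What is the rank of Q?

The symmetric matrix is A = [[12, 0, -4, 3], [0, 4, 0, 0], [-4, 0, 2, 0], [3, 0, 0, 3]].
An LDLᵀ factorisation of A has diagonal entries 12, 4, 2/3, 3/4.
So there are 4 positive pivots.
The rank is the number of nonzero pivots: 4.

4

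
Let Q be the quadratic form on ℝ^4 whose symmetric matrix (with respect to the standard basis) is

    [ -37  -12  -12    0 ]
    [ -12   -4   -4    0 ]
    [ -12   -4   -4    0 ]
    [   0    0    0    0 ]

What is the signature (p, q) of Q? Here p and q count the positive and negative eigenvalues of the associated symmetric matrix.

(0, 2)

Applying the same elementary operations to the rows and columns of A produces a congruent diagonal matrix with entries -37, -4/37, 0, 0.
That gives 2 negative, 2 zero pivots.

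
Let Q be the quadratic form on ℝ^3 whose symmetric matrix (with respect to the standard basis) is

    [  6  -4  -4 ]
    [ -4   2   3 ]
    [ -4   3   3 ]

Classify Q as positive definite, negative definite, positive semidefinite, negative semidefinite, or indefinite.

Congruent diagonalization of A (simultaneous row and column reduction) yields pivots 6, -2/3, 1/2.
So there are 2 positive, 1 negative pivots.
Hence Q is indefinite.

indefinite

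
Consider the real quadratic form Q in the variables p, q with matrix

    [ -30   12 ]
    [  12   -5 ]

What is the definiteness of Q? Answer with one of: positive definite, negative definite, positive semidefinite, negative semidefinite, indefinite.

Leading principal minors: Δ_1 = -30, Δ_2 = 6.
The signs alternate starting with Δ_1 < 0, so by Sylvester's criterion Q is negative definite.

negative definite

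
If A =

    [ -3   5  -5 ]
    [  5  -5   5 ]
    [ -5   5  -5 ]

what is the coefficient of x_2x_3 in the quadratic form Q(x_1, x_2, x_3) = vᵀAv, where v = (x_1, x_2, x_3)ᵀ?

The coefficient of x_2x_3 is A[2,3] + A[3,2] = 2·5 = 10.

10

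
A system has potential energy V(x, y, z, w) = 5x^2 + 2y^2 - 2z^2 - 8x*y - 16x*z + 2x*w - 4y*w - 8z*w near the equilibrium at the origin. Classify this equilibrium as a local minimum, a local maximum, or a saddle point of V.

saddle point

The Hessian at the origin is H = [[10, -8, -16, 2], [-8, 4, 0, -4], [-16, 0, -4, -8], [2, -4, -8, 0]].
An LDLᵀ factorisation of H has diagonal entries 10, -12/5, 116/3, 10/29.
Counting signs: 3 positive, 1 negative.
H is indefinite, so the origin is a saddle point.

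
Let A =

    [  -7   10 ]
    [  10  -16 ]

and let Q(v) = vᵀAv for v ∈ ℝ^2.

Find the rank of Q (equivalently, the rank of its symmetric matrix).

An LDLᵀ factorisation of A has diagonal entries -7, -12/7.
Counting signs: 2 negative.
The rank is the number of nonzero pivots: 2.

2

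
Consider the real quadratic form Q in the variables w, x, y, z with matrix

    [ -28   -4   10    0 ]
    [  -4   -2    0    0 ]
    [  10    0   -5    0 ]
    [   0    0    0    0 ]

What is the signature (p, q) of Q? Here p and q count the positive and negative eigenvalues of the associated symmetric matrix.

Row-reducing A symmetrically gives the diagonal entries -28, -10/7, 0, 0.
So there are 2 negative, 2 zero pivots.

(0, 2)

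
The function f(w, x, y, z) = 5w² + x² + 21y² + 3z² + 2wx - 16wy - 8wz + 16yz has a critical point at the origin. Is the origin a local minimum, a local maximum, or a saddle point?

The Hessian at the origin is H = [[10, 2, -16, -8], [2, 2, 0, 0], [-16, 0, 42, 16], [-8, 0, 16, 6]].
Congruent diagonalization of H (simultaneous row and column reduction) yields pivots 10, 8/5, 10, -2.
Counting signs: 3 positive, 1 negative.
H is indefinite, so the origin is a saddle point.

saddle point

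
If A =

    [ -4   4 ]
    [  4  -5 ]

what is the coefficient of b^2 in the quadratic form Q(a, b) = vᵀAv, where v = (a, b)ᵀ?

The coefficient of b^2 is the diagonal entry A[2,2] = -5.

-5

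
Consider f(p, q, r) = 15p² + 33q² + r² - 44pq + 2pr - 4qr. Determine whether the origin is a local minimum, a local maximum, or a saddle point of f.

local minimum

The Hessian at the origin is H = [[30, -44, 2], [-44, 66, -4], [2, -4, 2]].
Row-reducing H symmetrically gives the diagonal entries 30, 22/15, 12/11.
So there are 3 positive pivots.
H is positive definite, so the origin is a strict local minimum.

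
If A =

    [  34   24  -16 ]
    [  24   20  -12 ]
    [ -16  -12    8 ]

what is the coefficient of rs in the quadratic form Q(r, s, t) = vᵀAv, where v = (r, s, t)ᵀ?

48

The coefficient of rs is A[1,2] + A[2,1] = 2·24 = 48.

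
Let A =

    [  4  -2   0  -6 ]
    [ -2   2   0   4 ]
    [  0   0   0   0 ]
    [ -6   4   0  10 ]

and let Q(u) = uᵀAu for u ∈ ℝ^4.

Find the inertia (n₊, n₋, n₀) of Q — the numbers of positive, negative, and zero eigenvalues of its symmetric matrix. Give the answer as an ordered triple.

Congruent diagonalization of A (simultaneous row and column reduction) yields pivots 4, 1, 0, 0.
So there are 2 positive, 2 zero pivots.

(2, 0, 2)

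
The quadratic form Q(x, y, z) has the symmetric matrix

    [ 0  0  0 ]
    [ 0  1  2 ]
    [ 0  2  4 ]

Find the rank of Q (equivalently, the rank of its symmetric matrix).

Row-reducing A symmetrically gives the diagonal entries 0, 1, 0.
That gives 1 positive, 2 zero pivots.
The rank is the number of nonzero pivots: 1.

1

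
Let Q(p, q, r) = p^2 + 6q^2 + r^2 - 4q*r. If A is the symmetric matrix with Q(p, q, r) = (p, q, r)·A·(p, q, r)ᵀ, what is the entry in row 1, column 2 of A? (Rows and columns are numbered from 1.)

The coefficient of p·q in Q is 0. For a symmetric A this equals A[1,2] + A[2,1] = 2·A[1,2].
So A[1,2] = 0/2 = 0.

0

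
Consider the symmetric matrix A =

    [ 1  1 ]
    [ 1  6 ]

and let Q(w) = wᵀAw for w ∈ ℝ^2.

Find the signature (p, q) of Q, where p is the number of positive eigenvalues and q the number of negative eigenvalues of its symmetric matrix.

(2, 0)

An LDLᵀ factorisation of A has diagonal entries 1, 5.
Counting signs: 2 positive.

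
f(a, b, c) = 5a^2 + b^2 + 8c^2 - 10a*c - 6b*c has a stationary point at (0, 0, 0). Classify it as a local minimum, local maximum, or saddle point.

The Hessian at the origin is H = [[10, 0, -10], [0, 2, -6], [-10, -6, 16]].
Row-reducing H symmetrically gives the diagonal entries 10, 2, -12.
That gives 2 positive, 1 negative pivots.
H is indefinite, so the origin is a saddle point.

saddle point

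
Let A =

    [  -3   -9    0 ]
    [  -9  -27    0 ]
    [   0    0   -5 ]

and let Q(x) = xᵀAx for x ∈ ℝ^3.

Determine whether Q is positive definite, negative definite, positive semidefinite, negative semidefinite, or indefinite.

negative semidefinite

Congruent diagonalization of A (simultaneous row and column reduction) yields pivots -3, 0, -5.
Counting signs: 2 negative, 1 zero.
Hence Q is negative semidefinite.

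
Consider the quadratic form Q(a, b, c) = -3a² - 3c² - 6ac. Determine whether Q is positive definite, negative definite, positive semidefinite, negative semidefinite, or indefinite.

The symmetric matrix is A = [[-3, 0, -3], [0, 0, 0], [-3, 0, -3]].
Row-reducing A symmetrically gives the diagonal entries -3, 0, 0.
Counting signs: 1 negative, 2 zero.
Hence Q is negative semidefinite.

negative semidefinite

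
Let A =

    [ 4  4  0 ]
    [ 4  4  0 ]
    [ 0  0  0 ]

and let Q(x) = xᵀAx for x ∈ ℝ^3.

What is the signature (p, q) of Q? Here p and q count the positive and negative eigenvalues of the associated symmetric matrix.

(1, 0)

Congruent diagonalization of A (simultaneous row and column reduction) yields pivots 4, 0, 0.
So there are 1 positive, 2 zero pivots.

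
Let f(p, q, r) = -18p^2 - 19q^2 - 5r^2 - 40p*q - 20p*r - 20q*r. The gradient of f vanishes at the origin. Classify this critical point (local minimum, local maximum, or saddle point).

saddle point

The Hessian at the origin is H = [[-36, -40, -20], [-40, -38, -20], [-20, -20, -10]].
An LDLᵀ factorisation of H has diagonal entries -36, 58/9, 10/29.
That gives 2 positive, 1 negative pivots.
H is indefinite, so the origin is a saddle point.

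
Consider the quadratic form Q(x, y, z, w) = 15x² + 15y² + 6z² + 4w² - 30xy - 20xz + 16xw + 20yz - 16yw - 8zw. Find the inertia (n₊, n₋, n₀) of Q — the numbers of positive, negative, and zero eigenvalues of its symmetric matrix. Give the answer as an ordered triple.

The associated matrix is A = [[15, -15, -10, 8], [-15, 15, 10, -8], [-10, 10, 6, -4], [8, -8, -4, 4]].
Symmetric row and column elimination reduces A to a congruent diagonal form with pivots 15, 0, -2/3, 12/5.
Counting signs: 2 positive, 1 negative, 1 zero.

(2, 1, 1)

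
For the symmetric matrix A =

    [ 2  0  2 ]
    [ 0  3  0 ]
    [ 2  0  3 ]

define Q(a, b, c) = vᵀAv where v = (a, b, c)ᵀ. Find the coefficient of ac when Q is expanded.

4

The coefficient of ac is A[1,3] + A[3,1] = 2·2 = 4.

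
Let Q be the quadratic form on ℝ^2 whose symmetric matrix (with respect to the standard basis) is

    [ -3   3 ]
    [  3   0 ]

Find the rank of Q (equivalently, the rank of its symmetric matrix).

Symmetric row and column elimination reduces A to a congruent diagonal form with pivots -3, 3.
Counting signs: 1 positive, 1 negative.
The rank is the number of nonzero pivots: 2.

2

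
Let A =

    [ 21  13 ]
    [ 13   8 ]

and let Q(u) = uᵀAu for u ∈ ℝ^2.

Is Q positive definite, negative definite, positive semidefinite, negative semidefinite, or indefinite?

Symmetric row and column elimination reduces A to a congruent diagonal form with pivots 21, -1/21.
Counting signs: 1 positive, 1 negative.
Hence Q is indefinite.

indefinite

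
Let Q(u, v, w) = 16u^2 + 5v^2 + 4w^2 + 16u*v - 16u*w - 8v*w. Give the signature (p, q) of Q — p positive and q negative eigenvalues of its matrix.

(2, 0)

Write A = [[16, 8, -8], [8, 5, -4], [-8, -4, 4]].
Symmetric row and column elimination reduces A to a congruent diagonal form with pivots 16, 1, 0.
So there are 2 positive, 1 zero pivots.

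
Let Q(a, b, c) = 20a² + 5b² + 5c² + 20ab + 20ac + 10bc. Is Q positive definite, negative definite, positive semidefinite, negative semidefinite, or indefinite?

positive semidefinite

The associated matrix is A = [[20, 10, 10], [10, 5, 5], [10, 5, 5]].
Applying the same elementary operations to the rows and columns of A produces a congruent diagonal matrix with entries 20, 0, 0.
So there are 1 positive, 2 zero pivots.
Hence Q is positive semidefinite.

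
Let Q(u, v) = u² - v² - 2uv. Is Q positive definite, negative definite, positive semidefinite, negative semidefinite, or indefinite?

The symmetric matrix of Q is [[1, -1], [-1, -1]].
For the 2×2 matrix [[1, -1], [-1, -1]]: det = 1·-1 − (-1)² = -2, trace = 0.
det < 0 so the eigenvalues have opposite signs; the form is indefinite.

indefinite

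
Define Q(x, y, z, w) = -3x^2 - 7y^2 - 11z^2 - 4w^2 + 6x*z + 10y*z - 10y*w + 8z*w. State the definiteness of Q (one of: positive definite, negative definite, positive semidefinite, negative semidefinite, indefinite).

The symmetric matrix of Q is A = [[-3, 0, 3, 0], [0, -7, 5, -5], [3, 5, -11, 4], [0, -5, 4, -4]].
Leading principal minors: Δ_1 = -3, Δ_2 = 21, Δ_3 = -93, Δ_4 = 36.
The signs alternate starting with Δ_1 < 0, so by Sylvester's criterion Q is negative definite.

negative definite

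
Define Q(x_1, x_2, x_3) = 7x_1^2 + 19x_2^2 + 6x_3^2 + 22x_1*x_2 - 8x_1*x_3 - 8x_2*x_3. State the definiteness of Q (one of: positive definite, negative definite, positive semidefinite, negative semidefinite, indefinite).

The symmetric matrix is A = [[7, 11, -4], [11, 19, -4], [-4, -4, 6]].
Symmetric row and column elimination reduces A to a congruent diagonal form with pivots 7, 12/7, 2/3.
So there are 3 positive pivots.
Hence Q is positive definite.

positive definite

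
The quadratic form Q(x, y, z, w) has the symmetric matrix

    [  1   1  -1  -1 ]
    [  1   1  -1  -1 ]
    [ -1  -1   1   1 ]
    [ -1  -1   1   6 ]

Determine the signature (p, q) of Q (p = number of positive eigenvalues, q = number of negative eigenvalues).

Symmetric row and column elimination reduces A to a congruent diagonal form with pivots 1, 0, 0, 5.
That gives 2 positive, 2 zero pivots.

(2, 0)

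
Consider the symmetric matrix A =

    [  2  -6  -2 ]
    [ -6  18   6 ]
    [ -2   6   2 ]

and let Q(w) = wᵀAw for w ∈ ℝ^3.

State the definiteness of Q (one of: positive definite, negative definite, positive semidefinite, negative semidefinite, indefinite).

positive semidefinite

Row-reducing A symmetrically gives the diagonal entries 2, 0, 0.
Counting signs: 1 positive, 2 zero.
Hence Q is positive semidefinite.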